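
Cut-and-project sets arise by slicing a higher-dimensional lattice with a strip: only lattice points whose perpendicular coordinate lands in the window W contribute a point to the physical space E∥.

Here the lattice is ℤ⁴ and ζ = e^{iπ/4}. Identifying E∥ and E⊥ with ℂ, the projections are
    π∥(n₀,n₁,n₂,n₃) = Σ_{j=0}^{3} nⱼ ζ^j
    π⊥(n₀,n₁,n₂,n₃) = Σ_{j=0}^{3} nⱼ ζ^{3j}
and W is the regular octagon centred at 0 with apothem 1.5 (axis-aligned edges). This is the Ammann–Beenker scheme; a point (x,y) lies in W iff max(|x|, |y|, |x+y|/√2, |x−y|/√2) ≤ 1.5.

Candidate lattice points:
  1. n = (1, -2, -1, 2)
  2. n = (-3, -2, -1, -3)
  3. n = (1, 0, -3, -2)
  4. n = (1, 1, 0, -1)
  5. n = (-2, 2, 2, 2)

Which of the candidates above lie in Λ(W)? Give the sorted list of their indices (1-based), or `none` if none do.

4

π⊥(n) = n₀ + n₁ζ³ + n₂ζ⁶ + n₃ζ⁹ where ζ = e^{iπ/4}.
#1 (1, -2, -1, 2): internal (3.82843, 1.00000); octagon support 3.82843 vs apothem 1.5 → ∉ W
#2 (-3, -2, -1, -3): internal (-3.70711, -2.53553); octagon support 4.41421 vs apothem 1.5 → ∉ W
#3 (1, 0, -3, -2): internal (-0.41421, 1.58579); octagon support 1.58579 vs apothem 1.5 → ∉ W
#4 (1, 1, 0, -1): internal (-0.41421, 0.00000); octagon support 0.41421 vs apothem 1.5 → ∈ W
#5 (-2, 2, 2, 2): internal (-2.00000, 0.82843); octagon support 2.00000 vs apothem 1.5 → ∉ W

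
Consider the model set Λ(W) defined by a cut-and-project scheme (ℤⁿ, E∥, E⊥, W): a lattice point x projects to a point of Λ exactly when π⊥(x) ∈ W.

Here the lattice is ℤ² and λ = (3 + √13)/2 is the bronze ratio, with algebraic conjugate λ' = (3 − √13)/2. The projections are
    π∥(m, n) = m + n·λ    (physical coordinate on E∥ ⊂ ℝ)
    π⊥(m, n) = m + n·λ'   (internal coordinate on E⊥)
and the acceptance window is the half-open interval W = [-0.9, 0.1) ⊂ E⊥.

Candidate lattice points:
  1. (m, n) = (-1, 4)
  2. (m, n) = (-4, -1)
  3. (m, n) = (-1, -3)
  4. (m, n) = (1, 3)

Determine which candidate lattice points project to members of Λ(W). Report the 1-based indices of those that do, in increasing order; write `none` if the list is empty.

λ' = (3−√13)/2 ≈ -0.3028.
#1 (-1,4): internal coord -1 + (4)·λ' = -2.2111; -2.2111 ∉ [-0.9, 0.1) → out
#2 (-4,-1): internal coord -4 + (-1)·λ' = -3.6972; -3.6972 ∉ [-0.9, 0.1) → out
#3 (-1,-3): internal coord -1 + (-3)·λ' = -0.0917; -0.0917 ∈ [-0.9, 0.1) → IN Λ
#4 (1,3): internal coord 1 + (3)·λ' = +0.0917; +0.0917 ∈ [-0.9, 0.1) → IN Λ

3, 4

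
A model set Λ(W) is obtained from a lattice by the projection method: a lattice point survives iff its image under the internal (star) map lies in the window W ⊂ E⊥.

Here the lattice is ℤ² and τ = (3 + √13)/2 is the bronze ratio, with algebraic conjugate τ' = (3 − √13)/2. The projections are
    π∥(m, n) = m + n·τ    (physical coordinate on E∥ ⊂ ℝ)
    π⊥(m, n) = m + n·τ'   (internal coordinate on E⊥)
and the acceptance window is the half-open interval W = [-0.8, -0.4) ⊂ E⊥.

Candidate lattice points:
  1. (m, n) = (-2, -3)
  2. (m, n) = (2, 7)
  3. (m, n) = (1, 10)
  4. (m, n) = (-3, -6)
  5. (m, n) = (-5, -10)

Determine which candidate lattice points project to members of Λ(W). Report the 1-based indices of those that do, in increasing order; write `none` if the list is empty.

Compute τ' = (3−√13)/2 = -0.302776, so π⊥(m,n) = m -0.302776·n.
#1 (-2,-3): internal coord -2 + (-3)·τ' = -1.091673; -1.091673 ∉ [-0.8, -0.4) → out
#2 (2,7): internal coord 2 + (7)·τ' = -0.119429; -0.119429 ∉ [-0.8, -0.4) → out
#3 (1,10): internal coord 1 + (10)·τ' = -2.027756; -2.027756 ∉ [-0.8, -0.4) → out
#4 (-3,-6): internal coord -3 + (-6)·τ' = -1.183346; -1.183346 ∉ [-0.8, -0.4) → out
#5 (-5,-10): internal coord -5 + (-10)·τ' = -1.972244; -1.972244 ∉ [-0.8, -0.4) → out

none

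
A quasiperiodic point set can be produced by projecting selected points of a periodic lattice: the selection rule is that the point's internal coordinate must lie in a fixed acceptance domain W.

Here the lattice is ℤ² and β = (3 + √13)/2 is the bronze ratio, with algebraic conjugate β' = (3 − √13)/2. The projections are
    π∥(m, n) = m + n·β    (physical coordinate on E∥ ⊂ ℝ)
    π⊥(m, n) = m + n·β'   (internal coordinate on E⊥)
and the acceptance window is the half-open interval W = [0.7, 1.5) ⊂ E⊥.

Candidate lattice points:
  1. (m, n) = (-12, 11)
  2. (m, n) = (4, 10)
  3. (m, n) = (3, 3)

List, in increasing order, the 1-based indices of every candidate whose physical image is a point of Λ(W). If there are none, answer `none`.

2

Compute β' = (3−√13)/2 = -0.3028, so π⊥(m,n) = m -0.3028·n.
[1] lift (-12,11): star map gives -15.3305; window check 0.7 ≤ -15.3305 < 1.5 is false → out
[2] lift (4,10): star map gives 0.9722; window check 0.7 ≤ 0.9722 < 1.5 is true → IN Λ
[3] lift (3,3): star map gives 2.0917; window check 0.7 ≤ 2.0917 < 1.5 is false → out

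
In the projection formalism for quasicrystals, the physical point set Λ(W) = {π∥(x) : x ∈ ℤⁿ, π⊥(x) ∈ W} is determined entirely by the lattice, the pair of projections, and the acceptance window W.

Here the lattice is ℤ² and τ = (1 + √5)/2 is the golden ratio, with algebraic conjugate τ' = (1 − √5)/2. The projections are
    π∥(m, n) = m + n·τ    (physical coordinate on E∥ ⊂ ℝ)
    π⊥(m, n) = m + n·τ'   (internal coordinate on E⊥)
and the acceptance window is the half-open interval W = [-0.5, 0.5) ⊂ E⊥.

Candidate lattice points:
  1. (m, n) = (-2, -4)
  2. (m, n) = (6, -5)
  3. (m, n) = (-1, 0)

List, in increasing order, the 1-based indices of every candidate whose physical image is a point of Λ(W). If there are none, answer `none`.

1

Compute τ' = (1−√5)/2 = -0.618034, so π⊥(m,n) = m -0.618034·n.
candidate 1: (m,n)=(-2,-4) → π∥ = -2-4·τ ≈ -8.472136, π⊥ = -2-4·τ' ≈ 0.472136 ∈ [-0.5, 0.5) ⇒ IN Λ
candidate 2: (m,n)=(6,-5) → π∥ = 6-5·τ ≈ -2.090170, π⊥ = 6-5·τ' ≈ 9.090170 ∉ [-0.5, 0.5) ⇒ out
candidate 3: (m,n)=(-1,0) → π∥ = -1+0·τ ≈ -1.000000, π⊥ = -1+0·τ' ≈ -1.000000 ∉ [-0.5, 0.5) ⇒ out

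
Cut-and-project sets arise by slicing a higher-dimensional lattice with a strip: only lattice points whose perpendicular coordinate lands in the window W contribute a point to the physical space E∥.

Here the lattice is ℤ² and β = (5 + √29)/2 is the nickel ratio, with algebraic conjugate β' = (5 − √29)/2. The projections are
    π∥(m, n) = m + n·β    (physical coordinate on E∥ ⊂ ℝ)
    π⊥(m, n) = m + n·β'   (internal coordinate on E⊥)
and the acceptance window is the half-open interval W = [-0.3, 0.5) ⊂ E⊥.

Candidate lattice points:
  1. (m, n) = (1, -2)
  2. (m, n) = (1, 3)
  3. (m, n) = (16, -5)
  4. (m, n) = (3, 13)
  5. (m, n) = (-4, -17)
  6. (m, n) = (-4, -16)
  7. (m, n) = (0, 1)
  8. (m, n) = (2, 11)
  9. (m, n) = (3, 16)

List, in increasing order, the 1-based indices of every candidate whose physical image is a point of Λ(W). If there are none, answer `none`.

2, 4, 7, 8, 9

β' = (5−√29)/2 ≈ -0.192582.
#1 (1,-2): internal coord 1 + (-2)·β' = +1.385165; +1.385165 ∉ [-0.3, 0.5) → out
#2 (1,3): internal coord 1 + (3)·β' = +0.422253; +0.422253 ∈ [-0.3, 0.5) → IN Λ
#3 (16,-5): internal coord 16 + (-5)·β' = +16.962912; +16.962912 ∉ [-0.3, 0.5) → out
#4 (3,13): internal coord 3 + (13)·β' = +0.496429; +0.496429 ∈ [-0.3, 0.5) → IN Λ
#5 (-4,-17): internal coord -4 + (-17)·β' = -0.726099; -0.726099 ∉ [-0.3, 0.5) → out
#6 (-4,-16): internal coord -4 + (-16)·β' = -0.918682; -0.918682 ∉ [-0.3, 0.5) → out
#7 (0,1): internal coord 0 + (1)·β' = -0.192582; -0.192582 ∈ [-0.3, 0.5) → IN Λ
#8 (2,11): internal coord 2 + (11)·β' = -0.118406; -0.118406 ∈ [-0.3, 0.5) → IN Λ
#9 (3,16): internal coord 3 + (16)·β' = -0.081318; -0.081318 ∈ [-0.3, 0.5) → IN Λ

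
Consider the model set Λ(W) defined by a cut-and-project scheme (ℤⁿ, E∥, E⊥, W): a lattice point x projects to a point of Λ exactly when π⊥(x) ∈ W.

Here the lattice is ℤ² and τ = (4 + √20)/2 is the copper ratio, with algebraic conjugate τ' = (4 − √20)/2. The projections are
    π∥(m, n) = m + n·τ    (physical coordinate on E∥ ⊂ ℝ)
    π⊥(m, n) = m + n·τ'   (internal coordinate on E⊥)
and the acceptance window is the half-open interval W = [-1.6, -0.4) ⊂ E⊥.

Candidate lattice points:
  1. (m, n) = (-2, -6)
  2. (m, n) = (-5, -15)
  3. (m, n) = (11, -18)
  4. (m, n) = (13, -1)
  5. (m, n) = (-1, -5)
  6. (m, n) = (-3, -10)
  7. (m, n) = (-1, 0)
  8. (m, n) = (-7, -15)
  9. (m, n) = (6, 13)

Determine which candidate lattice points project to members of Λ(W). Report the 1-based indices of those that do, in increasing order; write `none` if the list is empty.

τ' = (4−√20)/2 ≈ -0.236068.
#1 (-2,-6): internal coord -2 + (-6)·τ' = -0.583592; -0.583592 ∈ [-1.6, -0.4) → IN Λ
#2 (-5,-15): internal coord -5 + (-15)·τ' = -1.458980; -1.458980 ∈ [-1.6, -0.4) → IN Λ
#3 (11,-18): internal coord 11 + (-18)·τ' = +15.249224; +15.249224 ∉ [-1.6, -0.4) → out
#4 (13,-1): internal coord 13 + (-1)·τ' = +13.236068; +13.236068 ∉ [-1.6, -0.4) → out
#5 (-1,-5): internal coord -1 + (-5)·τ' = +0.180340; +0.180340 ∉ [-1.6, -0.4) → out
#6 (-3,-10): internal coord -3 + (-10)·τ' = -0.639320; -0.639320 ∈ [-1.6, -0.4) → IN Λ
#7 (-1,0): internal coord -1 + (0)·τ' = -1.000000; -1.000000 ∈ [-1.6, -0.4) → IN Λ
#8 (-7,-15): internal coord -7 + (-15)·τ' = -3.458980; -3.458980 ∉ [-1.6, -0.4) → out
#9 (6,13): internal coord 6 + (13)·τ' = +2.931116; +2.931116 ∉ [-1.6, -0.4) → out

1, 2, 6, 7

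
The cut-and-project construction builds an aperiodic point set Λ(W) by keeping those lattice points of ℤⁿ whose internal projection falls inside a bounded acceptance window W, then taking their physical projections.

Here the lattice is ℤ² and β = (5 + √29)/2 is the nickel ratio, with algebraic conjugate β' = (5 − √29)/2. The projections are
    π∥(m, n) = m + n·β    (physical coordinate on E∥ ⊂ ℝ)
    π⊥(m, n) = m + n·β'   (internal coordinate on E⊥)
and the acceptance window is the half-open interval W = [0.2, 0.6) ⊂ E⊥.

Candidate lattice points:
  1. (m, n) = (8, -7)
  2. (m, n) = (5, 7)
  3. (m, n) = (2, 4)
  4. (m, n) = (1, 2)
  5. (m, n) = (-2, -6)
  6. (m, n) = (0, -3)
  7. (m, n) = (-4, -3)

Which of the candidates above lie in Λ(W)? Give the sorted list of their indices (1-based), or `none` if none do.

Compute β' = (5−√29)/2 = -0.192582, so π⊥(m,n) = m -0.192582·n.
candidate 1: (m,n)=(8,-7) → π∥ = 8-7·β ≈ -28.348077, π⊥ = 8-7·β' ≈ 9.348077 ∉ [0.2, 0.6) ⇒ out
candidate 2: (m,n)=(5,7) → π∥ = 5+7·β ≈ 41.348077, π⊥ = 5+7·β' ≈ 3.651923 ∉ [0.2, 0.6) ⇒ out
candidate 3: (m,n)=(2,4) → π∥ = 2+4·β ≈ 22.770330, π⊥ = 2+4·β' ≈ 1.229670 ∉ [0.2, 0.6) ⇒ out
candidate 4: (m,n)=(1,2) → π∥ = 1+2·β ≈ 11.385165, π⊥ = 1+2·β' ≈ 0.614835 ∉ [0.2, 0.6) ⇒ out
candidate 5: (m,n)=(-2,-6) → π∥ = -2-6·β ≈ -33.155494, π⊥ = -2-6·β' ≈ -0.844506 ∉ [0.2, 0.6) ⇒ out
candidate 6: (m,n)=(0,-3) → π∥ = 0-3·β ≈ -15.577747, π⊥ = 0-3·β' ≈ 0.577747 ∈ [0.2, 0.6) ⇒ IN Λ
candidate 7: (m,n)=(-4,-3) → π∥ = -4-3·β ≈ -19.577747, π⊥ = -4-3·β' ≈ -3.422253 ∉ [0.2, 0.6) ⇒ out

6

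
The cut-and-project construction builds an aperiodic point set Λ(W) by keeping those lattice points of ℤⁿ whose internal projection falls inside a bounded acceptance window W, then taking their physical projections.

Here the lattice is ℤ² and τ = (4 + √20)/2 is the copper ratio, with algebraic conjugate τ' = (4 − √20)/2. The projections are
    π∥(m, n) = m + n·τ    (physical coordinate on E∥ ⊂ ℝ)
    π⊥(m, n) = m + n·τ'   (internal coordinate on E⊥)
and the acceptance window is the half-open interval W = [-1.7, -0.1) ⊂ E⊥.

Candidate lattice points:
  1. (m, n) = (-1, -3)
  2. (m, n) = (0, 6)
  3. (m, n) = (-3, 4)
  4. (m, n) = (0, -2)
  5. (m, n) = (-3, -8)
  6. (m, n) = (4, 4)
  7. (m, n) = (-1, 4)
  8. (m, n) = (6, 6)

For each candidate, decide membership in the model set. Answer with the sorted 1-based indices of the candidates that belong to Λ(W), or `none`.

1, 2, 5

Compute τ' = (4−√20)/2 = -0.2361, so π⊥(m,n) = m -0.2361·n.
candidate 1: (m,n)=(-1,-3) → π∥ = -1-3·τ ≈ -13.7082, π⊥ = -1-3·τ' ≈ -0.2918 ∈ [-1.7, -0.1) ⇒ IN Λ
candidate 2: (m,n)=(0,6) → π∥ = 0+6·τ ≈ 25.4164, π⊥ = 0+6·τ' ≈ -1.4164 ∈ [-1.7, -0.1) ⇒ IN Λ
candidate 3: (m,n)=(-3,4) → π∥ = -3+4·τ ≈ 13.9443, π⊥ = -3+4·τ' ≈ -3.9443 ∉ [-1.7, -0.1) ⇒ out
candidate 4: (m,n)=(0,-2) → π∥ = 0-2·τ ≈ -8.4721, π⊥ = 0-2·τ' ≈ 0.4721 ∉ [-1.7, -0.1) ⇒ out
candidate 5: (m,n)=(-3,-8) → π∥ = -3-8·τ ≈ -36.8885, π⊥ = -3-8·τ' ≈ -1.1115 ∈ [-1.7, -0.1) ⇒ IN Λ
candidate 6: (m,n)=(4,4) → π∥ = 4+4·τ ≈ 20.9443, π⊥ = 4+4·τ' ≈ 3.0557 ∉ [-1.7, -0.1) ⇒ out
candidate 7: (m,n)=(-1,4) → π∥ = -1+4·τ ≈ 15.9443, π⊥ = -1+4·τ' ≈ -1.9443 ∉ [-1.7, -0.1) ⇒ out
candidate 8: (m,n)=(6,6) → π∥ = 6+6·τ ≈ 31.4164, π⊥ = 6+6·τ' ≈ 4.5836 ∉ [-1.7, -0.1) ⇒ out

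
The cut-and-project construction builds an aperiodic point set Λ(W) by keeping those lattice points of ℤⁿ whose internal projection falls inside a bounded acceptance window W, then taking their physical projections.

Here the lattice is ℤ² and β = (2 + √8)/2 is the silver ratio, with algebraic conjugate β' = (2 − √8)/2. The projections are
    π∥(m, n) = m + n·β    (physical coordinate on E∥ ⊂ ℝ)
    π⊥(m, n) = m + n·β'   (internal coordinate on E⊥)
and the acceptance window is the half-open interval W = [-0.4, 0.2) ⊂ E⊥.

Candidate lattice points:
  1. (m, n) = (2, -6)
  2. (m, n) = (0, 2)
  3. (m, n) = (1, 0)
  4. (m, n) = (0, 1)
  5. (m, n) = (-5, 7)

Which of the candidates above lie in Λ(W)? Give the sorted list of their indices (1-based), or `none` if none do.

none

Numerically β ≈ 2.41421 and β' = −1/β ≈ -0.41421.
#1 (2,-6): internal coord 2 + (-6)·β' = +4.48528; +4.48528 ∉ [-0.4, 0.2) → out
#2 (0,2): internal coord 0 + (2)·β' = -0.82843; -0.82843 ∉ [-0.4, 0.2) → out
#3 (1,0): internal coord 1 + (0)·β' = +1.00000; +1.00000 ∉ [-0.4, 0.2) → out
#4 (0,1): internal coord 0 + (1)·β' = -0.41421; -0.41421 ∉ [-0.4, 0.2) → out
#5 (-5,7): internal coord -5 + (7)·β' = -7.89949; -7.89949 ∉ [-0.4, 0.2) → out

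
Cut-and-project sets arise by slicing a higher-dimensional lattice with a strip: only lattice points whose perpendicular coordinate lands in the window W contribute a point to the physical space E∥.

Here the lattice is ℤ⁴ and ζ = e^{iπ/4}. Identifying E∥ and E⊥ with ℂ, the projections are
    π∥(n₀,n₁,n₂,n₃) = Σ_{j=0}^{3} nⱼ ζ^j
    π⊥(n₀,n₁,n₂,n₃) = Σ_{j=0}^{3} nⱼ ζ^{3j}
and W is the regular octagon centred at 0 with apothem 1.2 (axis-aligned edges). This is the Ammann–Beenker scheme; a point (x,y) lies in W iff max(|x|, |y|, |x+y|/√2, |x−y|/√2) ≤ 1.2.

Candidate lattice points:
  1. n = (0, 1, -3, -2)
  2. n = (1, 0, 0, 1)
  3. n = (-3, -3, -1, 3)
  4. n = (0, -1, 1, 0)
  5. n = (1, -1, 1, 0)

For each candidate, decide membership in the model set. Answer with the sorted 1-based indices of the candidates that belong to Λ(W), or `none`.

π⊥(n) = n₀ + n₁ζ³ + n₂ζ⁶ + n₃ζ⁹ where ζ = e^{iπ/4}.
#1 (0, 1, -3, -2): internal (-2.1213, 2.2929); octagon support 3.1213 vs apothem 1.2 → ∉ W
#2 (1, 0, 0, 1): internal (1.7071, 0.7071); octagon support 1.7071 vs apothem 1.2 → ∉ W
#3 (-3, -3, -1, 3): internal (1.2426, 1.0000); octagon support 1.5858 vs apothem 1.2 → ∉ W
#4 (0, -1, 1, 0): internal (0.7071, -1.7071); octagon support 1.7071 vs apothem 1.2 → ∉ W
#5 (1, -1, 1, 0): internal (1.7071, -1.7071); octagon support 2.4142 vs apothem 1.2 → ∉ W

none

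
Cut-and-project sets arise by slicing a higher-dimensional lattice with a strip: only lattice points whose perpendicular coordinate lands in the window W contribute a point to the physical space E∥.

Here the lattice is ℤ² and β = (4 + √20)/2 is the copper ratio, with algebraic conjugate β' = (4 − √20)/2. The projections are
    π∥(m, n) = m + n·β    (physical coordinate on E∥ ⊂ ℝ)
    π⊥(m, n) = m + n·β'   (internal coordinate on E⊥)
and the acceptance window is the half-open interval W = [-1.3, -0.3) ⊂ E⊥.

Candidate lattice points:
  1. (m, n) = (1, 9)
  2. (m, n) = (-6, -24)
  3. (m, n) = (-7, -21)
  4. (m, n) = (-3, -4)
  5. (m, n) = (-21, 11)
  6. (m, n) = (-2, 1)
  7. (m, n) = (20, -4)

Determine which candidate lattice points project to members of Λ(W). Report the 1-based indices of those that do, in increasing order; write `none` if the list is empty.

Compute β' = (4−√20)/2 = -0.2361, so π⊥(m,n) = m -0.2361·n.
#1 (1,9): internal coord 1 + (9)·β' = -1.1246; -1.1246 ∈ [-1.3, -0.3) → IN Λ
#2 (-6,-24): internal coord -6 + (-24)·β' = -0.3344; -0.3344 ∈ [-1.3, -0.3) → IN Λ
#3 (-7,-21): internal coord -7 + (-21)·β' = -2.0426; -2.0426 ∉ [-1.3, -0.3) → out
#4 (-3,-4): internal coord -3 + (-4)·β' = -2.0557; -2.0557 ∉ [-1.3, -0.3) → out
#5 (-21,11): internal coord -21 + (11)·β' = -23.5967; -23.5967 ∉ [-1.3, -0.3) → out
#6 (-2,1): internal coord -2 + (1)·β' = -2.2361; -2.2361 ∉ [-1.3, -0.3) → out
#7 (20,-4): internal coord 20 + (-4)·β' = +20.9443; +20.9443 ∉ [-1.3, -0.3) → out

1, 2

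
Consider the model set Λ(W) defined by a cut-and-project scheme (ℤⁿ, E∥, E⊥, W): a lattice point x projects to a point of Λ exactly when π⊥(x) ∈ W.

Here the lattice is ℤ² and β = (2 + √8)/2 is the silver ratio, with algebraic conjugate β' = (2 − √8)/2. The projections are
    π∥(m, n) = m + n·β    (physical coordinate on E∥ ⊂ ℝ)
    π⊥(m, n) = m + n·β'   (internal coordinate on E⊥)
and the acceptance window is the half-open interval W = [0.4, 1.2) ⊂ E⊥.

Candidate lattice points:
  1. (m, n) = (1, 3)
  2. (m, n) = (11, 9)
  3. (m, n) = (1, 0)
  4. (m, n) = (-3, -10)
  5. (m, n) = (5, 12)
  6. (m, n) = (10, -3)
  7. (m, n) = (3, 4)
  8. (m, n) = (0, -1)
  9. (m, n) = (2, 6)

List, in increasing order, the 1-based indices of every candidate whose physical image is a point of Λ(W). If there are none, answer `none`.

β' = (2−√8)/2 ≈ -0.414214.
#1 (1,3): internal coord 1 + (3)·β' = -0.242641; -0.242641 ∉ [0.4, 1.2) → out
#2 (11,9): internal coord 11 + (9)·β' = +7.272078; +7.272078 ∉ [0.4, 1.2) → out
#3 (1,0): internal coord 1 + (0)·β' = +1.000000; +1.000000 ∈ [0.4, 1.2) → IN Λ
#4 (-3,-10): internal coord -3 + (-10)·β' = +1.142136; +1.142136 ∈ [0.4, 1.2) → IN Λ
#5 (5,12): internal coord 5 + (12)·β' = +0.029437; +0.029437 ∉ [0.4, 1.2) → out
#6 (10,-3): internal coord 10 + (-3)·β' = +11.242641; +11.242641 ∉ [0.4, 1.2) → out
#7 (3,4): internal coord 3 + (4)·β' = +1.343146; +1.343146 ∉ [0.4, 1.2) → out
#8 (0,-1): internal coord 0 + (-1)·β' = +0.414214; +0.414214 ∈ [0.4, 1.2) → IN Λ
#9 (2,6): internal coord 2 + (6)·β' = -0.485281; -0.485281 ∉ [0.4, 1.2) → out

3, 4, 8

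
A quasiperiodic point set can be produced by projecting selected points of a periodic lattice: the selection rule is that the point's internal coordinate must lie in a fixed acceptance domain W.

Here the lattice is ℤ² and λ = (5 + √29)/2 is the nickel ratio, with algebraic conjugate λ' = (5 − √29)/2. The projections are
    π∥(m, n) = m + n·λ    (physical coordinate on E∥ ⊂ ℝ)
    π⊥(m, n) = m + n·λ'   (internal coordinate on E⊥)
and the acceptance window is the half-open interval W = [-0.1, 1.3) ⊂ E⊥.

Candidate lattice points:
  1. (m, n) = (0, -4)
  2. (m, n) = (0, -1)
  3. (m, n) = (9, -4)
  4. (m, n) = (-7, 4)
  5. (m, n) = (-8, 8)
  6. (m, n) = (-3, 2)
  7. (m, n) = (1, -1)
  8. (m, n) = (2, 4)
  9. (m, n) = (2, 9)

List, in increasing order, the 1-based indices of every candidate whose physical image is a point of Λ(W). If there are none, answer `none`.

1, 2, 7, 8, 9

λ' = (5−√29)/2 ≈ -0.1926.
candidate 1: (m,n)=(0,-4) → π∥ = 0-4·λ ≈ -20.7703, π⊥ = 0-4·λ' ≈ 0.7703 ∈ [-0.1, 1.3) ⇒ IN Λ
candidate 2: (m,n)=(0,-1) → π∥ = 0-1·λ ≈ -5.1926, π⊥ = 0-1·λ' ≈ 0.1926 ∈ [-0.1, 1.3) ⇒ IN Λ
candidate 3: (m,n)=(9,-4) → π∥ = 9-4·λ ≈ -11.7703, π⊥ = 9-4·λ' ≈ 9.7703 ∉ [-0.1, 1.3) ⇒ out
candidate 4: (m,n)=(-7,4) → π∥ = -7+4·λ ≈ 13.7703, π⊥ = -7+4·λ' ≈ -7.7703 ∉ [-0.1, 1.3) ⇒ out
candidate 5: (m,n)=(-8,8) → π∥ = -8+8·λ ≈ 33.5407, π⊥ = -8+8·λ' ≈ -9.5407 ∉ [-0.1, 1.3) ⇒ out
candidate 6: (m,n)=(-3,2) → π∥ = -3+2·λ ≈ 7.3852, π⊥ = -3+2·λ' ≈ -3.3852 ∉ [-0.1, 1.3) ⇒ out
candidate 7: (m,n)=(1,-1) → π∥ = 1-1·λ ≈ -4.1926, π⊥ = 1-1·λ' ≈ 1.1926 ∈ [-0.1, 1.3) ⇒ IN Λ
candidate 8: (m,n)=(2,4) → π∥ = 2+4·λ ≈ 22.7703, π⊥ = 2+4·λ' ≈ 1.2297 ∈ [-0.1, 1.3) ⇒ IN Λ
candidate 9: (m,n)=(2,9) → π∥ = 2+9·λ ≈ 48.7332, π⊥ = 2+9·λ' ≈ 0.2668 ∈ [-0.1, 1.3) ⇒ IN Λ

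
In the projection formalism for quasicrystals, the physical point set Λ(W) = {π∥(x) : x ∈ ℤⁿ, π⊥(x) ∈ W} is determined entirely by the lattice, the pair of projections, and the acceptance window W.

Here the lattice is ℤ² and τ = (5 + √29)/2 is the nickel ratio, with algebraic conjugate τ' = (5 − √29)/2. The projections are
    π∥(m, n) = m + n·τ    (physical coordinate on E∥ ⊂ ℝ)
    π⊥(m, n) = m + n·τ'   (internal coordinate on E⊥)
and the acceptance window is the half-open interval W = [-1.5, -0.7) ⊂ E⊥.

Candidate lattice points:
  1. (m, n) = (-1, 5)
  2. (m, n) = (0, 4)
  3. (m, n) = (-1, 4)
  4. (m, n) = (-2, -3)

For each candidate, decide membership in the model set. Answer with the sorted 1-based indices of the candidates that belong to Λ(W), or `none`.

τ' = (5−√29)/2 ≈ -0.1926.
candidate 1: (m,n)=(-1,5) → π∥ = -1+5·τ ≈ 24.9629, π⊥ = -1+5·τ' ≈ -1.9629 ∉ [-1.5, -0.7) ⇒ out
candidate 2: (m,n)=(0,4) → π∥ = 0+4·τ ≈ 20.7703, π⊥ = 0+4·τ' ≈ -0.7703 ∈ [-1.5, -0.7) ⇒ IN Λ
candidate 3: (m,n)=(-1,4) → π∥ = -1+4·τ ≈ 19.7703, π⊥ = -1+4·τ' ≈ -1.7703 ∉ [-1.5, -0.7) ⇒ out
candidate 4: (m,n)=(-2,-3) → π∥ = -2-3·τ ≈ -17.5777, π⊥ = -2-3·τ' ≈ -1.4223 ∈ [-1.5, -0.7) ⇒ IN Λ

2, 4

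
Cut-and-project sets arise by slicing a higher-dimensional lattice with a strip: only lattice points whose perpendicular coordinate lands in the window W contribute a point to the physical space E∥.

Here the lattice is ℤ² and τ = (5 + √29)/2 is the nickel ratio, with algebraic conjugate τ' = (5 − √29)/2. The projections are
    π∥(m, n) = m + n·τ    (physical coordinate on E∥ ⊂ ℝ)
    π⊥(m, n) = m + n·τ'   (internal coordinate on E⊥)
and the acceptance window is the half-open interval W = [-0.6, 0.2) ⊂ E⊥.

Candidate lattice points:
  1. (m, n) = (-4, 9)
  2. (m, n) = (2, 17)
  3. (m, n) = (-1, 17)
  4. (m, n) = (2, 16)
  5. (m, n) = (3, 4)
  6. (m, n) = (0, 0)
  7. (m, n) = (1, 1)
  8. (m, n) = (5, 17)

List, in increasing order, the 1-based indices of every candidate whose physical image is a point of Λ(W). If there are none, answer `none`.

6

Numerically τ ≈ 5.192582 and τ' = −1/τ ≈ -0.192582.
#1 (-4,9): internal coord -4 + (9)·τ' = -5.733242; -5.733242 ∉ [-0.6, 0.2) → out
#2 (2,17): internal coord 2 + (17)·τ' = -1.273901; -1.273901 ∉ [-0.6, 0.2) → out
#3 (-1,17): internal coord -1 + (17)·τ' = -4.273901; -4.273901 ∉ [-0.6, 0.2) → out
#4 (2,16): internal coord 2 + (16)·τ' = -1.081318; -1.081318 ∉ [-0.6, 0.2) → out
#5 (3,4): internal coord 3 + (4)·τ' = +2.229670; +2.229670 ∉ [-0.6, 0.2) → out
#6 (0,0): internal coord 0 + (0)·τ' = +0.000000; +0.000000 ∈ [-0.6, 0.2) → IN Λ
#7 (1,1): internal coord 1 + (1)·τ' = +0.807418; +0.807418 ∉ [-0.6, 0.2) → out
#8 (5,17): internal coord 5 + (17)·τ' = +1.726099; +1.726099 ∉ [-0.6, 0.2) → out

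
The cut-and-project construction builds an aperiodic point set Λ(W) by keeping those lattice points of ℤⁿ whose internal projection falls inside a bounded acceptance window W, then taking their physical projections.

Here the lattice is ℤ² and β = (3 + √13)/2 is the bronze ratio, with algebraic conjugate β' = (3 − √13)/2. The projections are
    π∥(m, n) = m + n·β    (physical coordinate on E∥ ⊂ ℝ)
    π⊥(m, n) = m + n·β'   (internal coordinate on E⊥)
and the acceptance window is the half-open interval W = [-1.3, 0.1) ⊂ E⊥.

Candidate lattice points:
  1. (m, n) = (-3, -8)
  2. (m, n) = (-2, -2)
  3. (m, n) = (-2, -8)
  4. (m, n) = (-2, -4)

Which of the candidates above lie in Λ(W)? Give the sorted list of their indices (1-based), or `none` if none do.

1, 4

Numerically β ≈ 3.3028 and β' = −1/β ≈ -0.3028.
#1 (-3,-8): internal coord -3 + (-8)·β' = -0.5778; -0.5778 ∈ [-1.3, 0.1) → IN Λ
#2 (-2,-2): internal coord -2 + (-2)·β' = -1.3944; -1.3944 ∉ [-1.3, 0.1) → out
#3 (-2,-8): internal coord -2 + (-8)·β' = +0.4222; +0.4222 ∉ [-1.3, 0.1) → out
#4 (-2,-4): internal coord -2 + (-4)·β' = -0.7889; -0.7889 ∈ [-1.3, 0.1) → IN Λ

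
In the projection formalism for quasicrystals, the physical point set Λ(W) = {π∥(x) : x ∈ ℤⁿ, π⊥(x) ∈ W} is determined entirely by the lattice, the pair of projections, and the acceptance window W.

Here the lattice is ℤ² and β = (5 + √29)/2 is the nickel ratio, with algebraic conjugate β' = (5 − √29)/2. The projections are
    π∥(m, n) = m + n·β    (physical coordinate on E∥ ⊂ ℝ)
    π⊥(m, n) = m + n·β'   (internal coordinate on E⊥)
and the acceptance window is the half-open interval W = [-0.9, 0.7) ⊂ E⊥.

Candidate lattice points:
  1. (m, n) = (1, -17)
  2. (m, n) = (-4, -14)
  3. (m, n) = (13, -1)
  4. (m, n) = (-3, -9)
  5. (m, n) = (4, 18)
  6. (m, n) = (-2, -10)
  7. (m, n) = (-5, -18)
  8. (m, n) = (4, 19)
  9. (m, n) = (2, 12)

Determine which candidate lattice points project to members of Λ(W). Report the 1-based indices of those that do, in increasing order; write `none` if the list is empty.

β' = (5−√29)/2 ≈ -0.1926.
#1 (1,-17): internal coord 1 + (-17)·β' = +4.2739; +4.2739 ∉ [-0.9, 0.7) → out
#2 (-4,-14): internal coord -4 + (-14)·β' = -1.3038; -1.3038 ∉ [-0.9, 0.7) → out
#3 (13,-1): internal coord 13 + (-1)·β' = +13.1926; +13.1926 ∉ [-0.9, 0.7) → out
#4 (-3,-9): internal coord -3 + (-9)·β' = -1.2668; -1.2668 ∉ [-0.9, 0.7) → out
#5 (4,18): internal coord 4 + (18)·β' = +0.5335; +0.5335 ∈ [-0.9, 0.7) → IN Λ
#6 (-2,-10): internal coord -2 + (-10)·β' = -0.0742; -0.0742 ∈ [-0.9, 0.7) → IN Λ
#7 (-5,-18): internal coord -5 + (-18)·β' = -1.5335; -1.5335 ∉ [-0.9, 0.7) → out
#8 (4,19): internal coord 4 + (19)·β' = +0.3409; +0.3409 ∈ [-0.9, 0.7) → IN Λ
#9 (2,12): internal coord 2 + (12)·β' = -0.3110; -0.3110 ∈ [-0.9, 0.7) → IN Λ

5, 6, 8, 9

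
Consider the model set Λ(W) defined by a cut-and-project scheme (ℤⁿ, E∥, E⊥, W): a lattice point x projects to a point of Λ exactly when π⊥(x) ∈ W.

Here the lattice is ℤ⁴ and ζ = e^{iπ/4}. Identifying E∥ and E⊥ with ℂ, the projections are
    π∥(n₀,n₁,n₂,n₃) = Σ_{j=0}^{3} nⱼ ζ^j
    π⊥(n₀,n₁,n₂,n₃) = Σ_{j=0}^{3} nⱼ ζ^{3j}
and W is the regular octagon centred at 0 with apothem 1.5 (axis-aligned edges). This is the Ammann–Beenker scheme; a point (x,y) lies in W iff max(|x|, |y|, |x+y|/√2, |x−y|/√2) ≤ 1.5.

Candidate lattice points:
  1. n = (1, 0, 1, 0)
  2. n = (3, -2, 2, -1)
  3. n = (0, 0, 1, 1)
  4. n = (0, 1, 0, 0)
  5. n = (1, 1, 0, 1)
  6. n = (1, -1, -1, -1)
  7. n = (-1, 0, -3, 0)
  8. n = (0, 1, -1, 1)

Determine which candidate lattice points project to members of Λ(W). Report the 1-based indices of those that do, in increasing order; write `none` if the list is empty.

Internal map: ζ^{3j} for j=0..3 gives (1,0), (−√2/2,√2/2), (0,−1), (√2/2,√2/2).
candidate 1: n = (1, 0, 1, 0) → π⊥ ≈ (+1.0000, -1.0000); max(|x|,|y|,|x±y|/√2) = 1.4142 ≤ 1.5 ⇒ ∈ W
candidate 2: n = (3, -2, 2, -1) → π⊥ ≈ (+3.7071, -4.1213); max(|x|,|y|,|x±y|/√2) = 5.5355 > 1.5 ⇒ ∉ W
candidate 3: n = (0, 0, 1, 1) → π⊥ ≈ (+0.7071, -0.2929); max(|x|,|y|,|x±y|/√2) = 0.7071 ≤ 1.5 ⇒ ∈ W
candidate 4: n = (0, 1, 0, 0) → π⊥ ≈ (-0.7071, +0.7071); max(|x|,|y|,|x±y|/√2) = 1.0000 ≤ 1.5 ⇒ ∈ W
candidate 5: n = (1, 1, 0, 1) → π⊥ ≈ (+1.0000, +1.4142); max(|x|,|y|,|x±y|/√2) = 1.7071 > 1.5 ⇒ ∉ W
candidate 6: n = (1, -1, -1, -1) → π⊥ ≈ (+1.0000, -0.4142); max(|x|,|y|,|x±y|/√2) = 1.0000 ≤ 1.5 ⇒ ∈ W
candidate 7: n = (-1, 0, -3, 0) → π⊥ ≈ (-1.0000, +3.0000); max(|x|,|y|,|x±y|/√2) = 3.0000 > 1.5 ⇒ ∉ W
candidate 8: n = (0, 1, -1, 1) → π⊥ ≈ (+0.0000, +2.4142); max(|x|,|y|,|x±y|/√2) = 2.4142 > 1.5 ⇒ ∉ W

1, 3, 4, 6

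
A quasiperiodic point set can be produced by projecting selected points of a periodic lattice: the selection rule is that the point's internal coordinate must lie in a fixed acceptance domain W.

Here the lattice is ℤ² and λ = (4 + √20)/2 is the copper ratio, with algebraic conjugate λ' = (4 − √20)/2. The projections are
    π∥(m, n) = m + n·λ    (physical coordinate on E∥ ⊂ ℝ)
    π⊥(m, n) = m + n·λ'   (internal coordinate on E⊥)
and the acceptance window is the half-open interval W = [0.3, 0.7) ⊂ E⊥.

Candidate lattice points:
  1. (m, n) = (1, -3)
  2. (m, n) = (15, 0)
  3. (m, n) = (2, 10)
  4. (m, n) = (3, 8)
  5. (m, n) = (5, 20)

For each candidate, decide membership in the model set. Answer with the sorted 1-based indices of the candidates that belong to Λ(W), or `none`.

λ' = (4−√20)/2 ≈ -0.236068.
candidate 1: (m,n)=(1,-3) → π∥ = 1-3·λ ≈ -11.708204, π⊥ = 1-3·λ' ≈ 1.708204 ∉ [0.3, 0.7) ⇒ out
candidate 2: (m,n)=(15,0) → π∥ = 15+0·λ ≈ 15.000000, π⊥ = 15+0·λ' ≈ 15.000000 ∉ [0.3, 0.7) ⇒ out
candidate 3: (m,n)=(2,10) → π∥ = 2+10·λ ≈ 44.360680, π⊥ = 2+10·λ' ≈ -0.360680 ∉ [0.3, 0.7) ⇒ out
candidate 4: (m,n)=(3,8) → π∥ = 3+8·λ ≈ 36.888544, π⊥ = 3+8·λ' ≈ 1.111456 ∉ [0.3, 0.7) ⇒ out
candidate 5: (m,n)=(5,20) → π∥ = 5+20·λ ≈ 89.721360, π⊥ = 5+20·λ' ≈ 0.278640 ∉ [0.3, 0.7) ⇒ out

none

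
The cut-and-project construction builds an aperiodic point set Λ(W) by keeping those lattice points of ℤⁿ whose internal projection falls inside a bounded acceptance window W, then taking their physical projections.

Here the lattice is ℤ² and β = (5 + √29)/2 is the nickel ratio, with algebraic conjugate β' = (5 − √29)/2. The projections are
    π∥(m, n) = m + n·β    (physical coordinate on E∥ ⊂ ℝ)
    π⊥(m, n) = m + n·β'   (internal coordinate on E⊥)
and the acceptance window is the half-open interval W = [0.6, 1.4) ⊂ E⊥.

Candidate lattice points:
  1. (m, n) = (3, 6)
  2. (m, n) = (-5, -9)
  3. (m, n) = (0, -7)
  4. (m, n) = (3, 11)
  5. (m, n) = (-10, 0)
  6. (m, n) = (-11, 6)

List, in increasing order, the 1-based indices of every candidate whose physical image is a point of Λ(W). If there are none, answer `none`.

3, 4

Compute β' = (5−√29)/2 = -0.192582, so π⊥(m,n) = m -0.192582·n.
candidate 1: (m,n)=(3,6) → π∥ = 3+6·β ≈ 34.155494, π⊥ = 3+6·β' ≈ 1.844506 ∉ [0.6, 1.4) ⇒ out
candidate 2: (m,n)=(-5,-9) → π∥ = -5-9·β ≈ -51.733242, π⊥ = -5-9·β' ≈ -3.266758 ∉ [0.6, 1.4) ⇒ out
candidate 3: (m,n)=(0,-7) → π∥ = 0-7·β ≈ -36.348077, π⊥ = 0-7·β' ≈ 1.348077 ∈ [0.6, 1.4) ⇒ IN Λ
candidate 4: (m,n)=(3,11) → π∥ = 3+11·β ≈ 60.118406, π⊥ = 3+11·β' ≈ 0.881594 ∈ [0.6, 1.4) ⇒ IN Λ
candidate 5: (m,n)=(-10,0) → π∥ = -10+0·β ≈ -10.000000, π⊥ = -10+0·β' ≈ -10.000000 ∉ [0.6, 1.4) ⇒ out
candidate 6: (m,n)=(-11,6) → π∥ = -11+6·β ≈ 20.155494, π⊥ = -11+6·β' ≈ -12.155494 ∉ [0.6, 1.4) ⇒ out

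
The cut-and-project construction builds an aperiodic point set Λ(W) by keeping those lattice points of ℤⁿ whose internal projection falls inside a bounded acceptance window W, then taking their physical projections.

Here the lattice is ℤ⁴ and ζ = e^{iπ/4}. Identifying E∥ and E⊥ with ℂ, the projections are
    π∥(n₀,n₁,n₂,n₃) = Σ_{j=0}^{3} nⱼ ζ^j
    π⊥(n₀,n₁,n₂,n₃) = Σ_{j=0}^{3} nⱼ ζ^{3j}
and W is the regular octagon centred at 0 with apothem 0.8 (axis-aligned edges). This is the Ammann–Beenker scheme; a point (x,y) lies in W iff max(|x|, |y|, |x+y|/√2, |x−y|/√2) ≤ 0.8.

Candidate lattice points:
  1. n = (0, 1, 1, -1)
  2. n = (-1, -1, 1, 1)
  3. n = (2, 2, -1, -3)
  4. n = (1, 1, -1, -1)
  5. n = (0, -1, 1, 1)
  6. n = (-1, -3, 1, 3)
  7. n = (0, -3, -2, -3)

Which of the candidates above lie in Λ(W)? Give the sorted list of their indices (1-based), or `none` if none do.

π⊥(n) = n₀ + n₁ζ³ + n₂ζ⁶ + n₃ζ⁹ where ζ = e^{iπ/4}.
#1 (0, 1, 1, -1): internal (-1.41421, -1.00000); octagon support 1.70711 vs apothem 0.8 → ∉ W
#2 (-1, -1, 1, 1): internal (0.41421, -1.00000); octagon support 1.00000 vs apothem 0.8 → ∉ W
#3 (2, 2, -1, -3): internal (-1.53553, 0.29289); octagon support 1.53553 vs apothem 0.8 → ∉ W
#4 (1, 1, -1, -1): internal (-0.41421, 1.00000); octagon support 1.00000 vs apothem 0.8 → ∉ W
#5 (0, -1, 1, 1): internal (1.41421, -1.00000); octagon support 1.70711 vs apothem 0.8 → ∉ W
#6 (-1, -3, 1, 3): internal (3.24264, -1.00000); octagon support 3.24264 vs apothem 0.8 → ∉ W
#7 (0, -3, -2, -3): internal (0.00000, -2.24264); octagon support 2.24264 vs apothem 0.8 → ∉ W

none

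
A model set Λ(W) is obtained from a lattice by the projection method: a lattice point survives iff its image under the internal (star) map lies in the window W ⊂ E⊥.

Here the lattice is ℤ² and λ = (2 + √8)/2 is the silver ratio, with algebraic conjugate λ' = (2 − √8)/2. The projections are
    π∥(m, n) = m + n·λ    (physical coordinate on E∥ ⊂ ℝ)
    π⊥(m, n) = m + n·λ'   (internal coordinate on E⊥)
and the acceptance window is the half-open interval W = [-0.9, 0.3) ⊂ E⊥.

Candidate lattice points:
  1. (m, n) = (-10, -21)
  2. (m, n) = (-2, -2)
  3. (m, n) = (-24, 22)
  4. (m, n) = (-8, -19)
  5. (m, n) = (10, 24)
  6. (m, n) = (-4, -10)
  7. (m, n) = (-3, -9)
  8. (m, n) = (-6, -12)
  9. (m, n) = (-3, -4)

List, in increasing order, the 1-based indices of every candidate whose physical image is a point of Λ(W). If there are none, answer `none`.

4, 5, 6

Numerically λ ≈ 2.41421 and λ' = −1/λ ≈ -0.41421.
candidate 1: (m,n)=(-10,-21) → π∥ = -10-21·λ ≈ -60.69848, π⊥ = -10-21·λ' ≈ -1.30152 ∉ [-0.9, 0.3) ⇒ out
candidate 2: (m,n)=(-2,-2) → π∥ = -2-2·λ ≈ -6.82843, π⊥ = -2-2·λ' ≈ -1.17157 ∉ [-0.9, 0.3) ⇒ out
candidate 3: (m,n)=(-24,22) → π∥ = -24+22·λ ≈ 29.11270, π⊥ = -24+22·λ' ≈ -33.11270 ∉ [-0.9, 0.3) ⇒ out
candidate 4: (m,n)=(-8,-19) → π∥ = -8-19·λ ≈ -53.87006, π⊥ = -8-19·λ' ≈ -0.12994 ∈ [-0.9, 0.3) ⇒ IN Λ
candidate 5: (m,n)=(10,24) → π∥ = 10+24·λ ≈ 67.94113, π⊥ = 10+24·λ' ≈ 0.05887 ∈ [-0.9, 0.3) ⇒ IN Λ
candidate 6: (m,n)=(-4,-10) → π∥ = -4-10·λ ≈ -28.14214, π⊥ = -4-10·λ' ≈ 0.14214 ∈ [-0.9, 0.3) ⇒ IN Λ
candidate 7: (m,n)=(-3,-9) → π∥ = -3-9·λ ≈ -24.72792, π⊥ = -3-9·λ' ≈ 0.72792 ∉ [-0.9, 0.3) ⇒ out
candidate 8: (m,n)=(-6,-12) → π∥ = -6-12·λ ≈ -34.97056, π⊥ = -6-12·λ' ≈ -1.02944 ∉ [-0.9, 0.3) ⇒ out
candidate 9: (m,n)=(-3,-4) → π∥ = -3-4·λ ≈ -12.65685, π⊥ = -3-4·λ' ≈ -1.34315 ∉ [-0.9, 0.3) ⇒ out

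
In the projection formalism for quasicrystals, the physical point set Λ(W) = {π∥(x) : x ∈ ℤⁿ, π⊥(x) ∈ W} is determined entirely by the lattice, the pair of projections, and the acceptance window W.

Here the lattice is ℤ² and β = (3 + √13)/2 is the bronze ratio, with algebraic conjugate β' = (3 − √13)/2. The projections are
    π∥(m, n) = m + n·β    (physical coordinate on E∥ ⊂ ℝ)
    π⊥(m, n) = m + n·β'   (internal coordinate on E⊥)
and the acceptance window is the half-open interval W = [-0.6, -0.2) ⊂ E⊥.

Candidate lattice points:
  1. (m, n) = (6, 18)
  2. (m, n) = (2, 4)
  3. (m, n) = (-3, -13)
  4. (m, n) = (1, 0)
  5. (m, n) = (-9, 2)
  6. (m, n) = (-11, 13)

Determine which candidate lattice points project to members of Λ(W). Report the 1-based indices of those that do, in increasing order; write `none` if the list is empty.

none

β' = (3−√13)/2 ≈ -0.302776.
candidate 1: (m,n)=(6,18) → π∥ = 6+18·β ≈ 65.449961, π⊥ = 6+18·β' ≈ 0.550039 ∉ [-0.6, -0.2) ⇒ out
candidate 2: (m,n)=(2,4) → π∥ = 2+4·β ≈ 15.211103, π⊥ = 2+4·β' ≈ 0.788897 ∉ [-0.6, -0.2) ⇒ out
candidate 3: (m,n)=(-3,-13) → π∥ = -3-13·β ≈ -45.936083, π⊥ = -3-13·β' ≈ 0.936083 ∉ [-0.6, -0.2) ⇒ out
candidate 4: (m,n)=(1,0) → π∥ = 1+0·β ≈ 1.000000, π⊥ = 1+0·β' ≈ 1.000000 ∉ [-0.6, -0.2) ⇒ out
candidate 5: (m,n)=(-9,2) → π∥ = -9+2·β ≈ -2.394449, π⊥ = -9+2·β' ≈ -9.605551 ∉ [-0.6, -0.2) ⇒ out
candidate 6: (m,n)=(-11,13) → π∥ = -11+13·β ≈ 31.936083, π⊥ = -11+13·β' ≈ -14.936083 ∉ [-0.6, -0.2) ⇒ out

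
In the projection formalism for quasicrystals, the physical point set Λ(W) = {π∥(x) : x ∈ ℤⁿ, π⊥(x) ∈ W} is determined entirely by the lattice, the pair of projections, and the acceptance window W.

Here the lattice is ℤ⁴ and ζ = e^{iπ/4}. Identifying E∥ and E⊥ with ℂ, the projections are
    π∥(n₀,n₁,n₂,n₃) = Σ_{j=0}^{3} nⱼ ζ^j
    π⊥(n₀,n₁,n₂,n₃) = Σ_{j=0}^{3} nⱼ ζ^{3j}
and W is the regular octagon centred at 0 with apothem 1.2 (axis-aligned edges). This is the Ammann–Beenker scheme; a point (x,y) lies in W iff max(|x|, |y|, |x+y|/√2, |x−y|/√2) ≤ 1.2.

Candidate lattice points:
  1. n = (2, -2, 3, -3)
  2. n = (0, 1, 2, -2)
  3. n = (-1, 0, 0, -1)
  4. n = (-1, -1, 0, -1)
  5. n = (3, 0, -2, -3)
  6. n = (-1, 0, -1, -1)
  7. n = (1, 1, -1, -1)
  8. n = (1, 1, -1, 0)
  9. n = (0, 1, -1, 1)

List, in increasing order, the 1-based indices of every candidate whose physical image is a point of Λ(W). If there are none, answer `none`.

π⊥(n) = n₀ + n₁ζ³ + n₂ζ⁶ + n₃ζ⁹ where ζ = e^{iπ/4}.
candidate 1: n = (2, -2, 3, -3) → π⊥ ≈ (+1.2929, -6.5355); max(|x|,|y|,|x±y|/√2) = 6.5355 > 1.2 ⇒ ∉ W
candidate 2: n = (0, 1, 2, -2) → π⊥ ≈ (-2.1213, -2.7071); max(|x|,|y|,|x±y|/√2) = 3.4142 > 1.2 ⇒ ∉ W
candidate 3: n = (-1, 0, 0, -1) → π⊥ ≈ (-1.7071, -0.7071); max(|x|,|y|,|x±y|/√2) = 1.7071 > 1.2 ⇒ ∉ W
candidate 4: n = (-1, -1, 0, -1) → π⊥ ≈ (-1.0000, -1.4142); max(|x|,|y|,|x±y|/√2) = 1.7071 > 1.2 ⇒ ∉ W
candidate 5: n = (3, 0, -2, -3) → π⊥ ≈ (+0.8787, -0.1213); max(|x|,|y|,|x±y|/√2) = 0.8787 ≤ 1.2 ⇒ ∈ W
candidate 6: n = (-1, 0, -1, -1) → π⊥ ≈ (-1.7071, +0.2929); max(|x|,|y|,|x±y|/√2) = 1.7071 > 1.2 ⇒ ∉ W
candidate 7: n = (1, 1, -1, -1) → π⊥ ≈ (-0.4142, +1.0000); max(|x|,|y|,|x±y|/√2) = 1.0000 ≤ 1.2 ⇒ ∈ W
candidate 8: n = (1, 1, -1, 0) → π⊥ ≈ (+0.2929, +1.7071); max(|x|,|y|,|x±y|/√2) = 1.7071 > 1.2 ⇒ ∉ W
candidate 9: n = (0, 1, -1, 1) → π⊥ ≈ (+0.0000, +2.4142); max(|x|,|y|,|x±y|/√2) = 2.4142 > 1.2 ⇒ ∉ W

5, 7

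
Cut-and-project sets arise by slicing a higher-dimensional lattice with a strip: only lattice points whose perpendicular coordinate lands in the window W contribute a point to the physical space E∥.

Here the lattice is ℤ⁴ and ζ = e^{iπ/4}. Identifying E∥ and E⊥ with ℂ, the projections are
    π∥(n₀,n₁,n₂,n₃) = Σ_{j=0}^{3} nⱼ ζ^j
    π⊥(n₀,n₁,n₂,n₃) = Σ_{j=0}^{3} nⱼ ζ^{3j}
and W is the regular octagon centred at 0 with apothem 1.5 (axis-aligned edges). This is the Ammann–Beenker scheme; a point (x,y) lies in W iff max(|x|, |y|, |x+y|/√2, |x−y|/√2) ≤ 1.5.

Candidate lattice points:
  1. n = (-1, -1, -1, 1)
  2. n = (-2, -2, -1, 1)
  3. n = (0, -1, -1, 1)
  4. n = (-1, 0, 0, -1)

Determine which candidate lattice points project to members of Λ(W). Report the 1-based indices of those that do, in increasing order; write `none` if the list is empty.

1, 2

π⊥(n) = n₀ + n₁ζ³ + n₂ζ⁶ + n₃ζ⁹ where ζ = e^{iπ/4}.
#1 (-1, -1, -1, 1): internal (0.4142, 1.0000); octagon support 1.0000 vs apothem 1.5 → ∈ W
#2 (-2, -2, -1, 1): internal (0.1213, 0.2929); octagon support 0.2929 vs apothem 1.5 → ∈ W
#3 (0, -1, -1, 1): internal (1.4142, 1.0000); octagon support 1.7071 vs apothem 1.5 → ∉ W
#4 (-1, 0, 0, -1): internal (-1.7071, -0.7071); octagon support 1.7071 vs apothem 1.5 → ∉ W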